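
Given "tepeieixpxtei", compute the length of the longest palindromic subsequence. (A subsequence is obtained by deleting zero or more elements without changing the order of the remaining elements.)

One longest palindromic subsequence is iexpxei (positions 5,6,8,9,10,12,13); it reads the same forward and backward, and the interval DP gives dp[1][13] = 7.

7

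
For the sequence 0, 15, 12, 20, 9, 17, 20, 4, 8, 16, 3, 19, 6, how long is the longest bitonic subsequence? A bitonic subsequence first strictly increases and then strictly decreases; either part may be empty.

One longest bitonic subsequence is 0, 15, 12, 9, 8, 6 (positions 1,2,3,5,9,13): it rises to 15 then falls. Length 6 is optimal.

6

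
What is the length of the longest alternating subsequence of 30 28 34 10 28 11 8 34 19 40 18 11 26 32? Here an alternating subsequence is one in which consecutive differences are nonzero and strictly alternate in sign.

11

A longest alternating subsequence is 30, 28, 34, 10, 28, 11, 34, 19, 40, 18, 26 (positions 1,2,3,4,5,6,8,9,10,11,13); its 10 consecutive differences strictly alternate in sign, and length 11 is optimal.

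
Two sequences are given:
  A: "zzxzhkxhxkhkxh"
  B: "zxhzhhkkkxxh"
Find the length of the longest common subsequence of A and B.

9

A longest common subsequence is zxzhkkkxh (length 9); the LCS DP confirms no longer common subsequence exists.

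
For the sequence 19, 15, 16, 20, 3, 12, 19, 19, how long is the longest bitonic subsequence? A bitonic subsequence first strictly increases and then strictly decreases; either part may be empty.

4

One longest bitonic subsequence is 15, 16, 20, 19 (positions 2,3,4,8): it rises to 20 then falls. Length 4 is optimal.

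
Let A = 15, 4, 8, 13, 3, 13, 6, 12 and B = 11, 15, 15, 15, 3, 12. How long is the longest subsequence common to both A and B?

Backtracking the LCS table gives one alignment: 15 (A1,B4) → 3 (A5,B5) → 12 (A8,B6).
So the longest common subsequence has length 3.

3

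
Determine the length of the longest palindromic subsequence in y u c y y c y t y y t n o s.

7

One longest palindromic subsequence is yyycyyy (positions 1,4,5,6,7,9,10); it reads the same forward and backward, and the interval DP gives dp[1][14] = 7.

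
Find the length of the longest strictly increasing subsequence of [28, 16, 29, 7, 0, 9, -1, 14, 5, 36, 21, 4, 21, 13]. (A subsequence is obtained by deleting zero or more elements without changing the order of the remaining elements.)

Let dp[i] be the longest increasing subsequence ending at position i. Then dp = [1, 1, 2, 1, 1, 2, 1, 3, 2, 4, 4, 2, 4, 3].
The maximum is 4; one witness is 7, 9, 14, 36 at positions 4,6,8,10.

4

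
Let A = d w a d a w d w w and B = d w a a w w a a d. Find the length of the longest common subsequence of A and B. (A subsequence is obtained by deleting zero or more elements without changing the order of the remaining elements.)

A longest common subsequence is dwaawd (length 6); the LCS DP confirms no longer common subsequence exists.

6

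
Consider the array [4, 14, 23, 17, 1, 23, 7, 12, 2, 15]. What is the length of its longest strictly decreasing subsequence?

Scanning left to right, the best length ending at each element is: 4→1, 14→1, 23→1, 17→2, 1→3, 23→1, 7→3, 12→3, 2→4, 15→3.
So the longest decreasing subsequence has length 4, e.g. 23, 17, 7, 2.

4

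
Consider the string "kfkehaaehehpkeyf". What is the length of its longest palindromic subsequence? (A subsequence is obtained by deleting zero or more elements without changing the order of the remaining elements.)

Using dp[i][j] = 2 + dp[i+1][j−1] if the ends match, else max(dp[i+1][j], dp[i][j−1]):
dp[1][16] = 10. A witness is fkehaahekf at positions 2,3,4,5,6,7,9,10,13,16.

10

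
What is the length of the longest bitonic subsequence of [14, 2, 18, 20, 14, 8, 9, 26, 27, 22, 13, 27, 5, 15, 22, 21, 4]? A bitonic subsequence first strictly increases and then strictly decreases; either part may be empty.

One longest bitonic subsequence is 14, 18, 20, 26, 27, 22, 13, 5, 4 (positions 1,3,4,8,9,10,11,13,17): it rises to 27 then falls. Length 9 is optimal.

9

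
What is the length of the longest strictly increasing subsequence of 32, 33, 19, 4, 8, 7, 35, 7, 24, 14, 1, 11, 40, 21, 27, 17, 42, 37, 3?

6

One longest increasing subsequence is 4, 8, 14, 21, 27, 42 (positions 4,5,10,14,15,17), of length 6; no longer one exists.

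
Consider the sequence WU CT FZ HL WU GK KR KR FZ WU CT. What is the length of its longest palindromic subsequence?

6

Using dp[i][j] = 2 + dp[i+1][j−1] if the ends match, else max(dp[i+1][j], dp[i][j−1]):
dp[1][11] = 6. A witness is CT WU KR KR WU CT at positions 2,5,7,8,10,11.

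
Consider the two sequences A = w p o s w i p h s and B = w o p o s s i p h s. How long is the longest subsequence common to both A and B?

8

Backtracking the LCS table gives one alignment: w (A1,B1) → p (A2,B3) → o (A3,B4) → s (A4,B6) → i (A6,B7) → p (A7,B8) → h (A8,B9) → s (A9,B10).
So the longest common subsequence has length 8.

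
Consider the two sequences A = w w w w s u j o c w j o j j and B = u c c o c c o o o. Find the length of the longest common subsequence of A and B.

A longest common subsequence is uoco (length 4); the LCS DP confirms no longer common subsequence exists.

4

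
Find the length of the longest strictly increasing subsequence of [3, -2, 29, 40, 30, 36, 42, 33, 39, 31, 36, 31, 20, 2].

5

Scanning left to right, the best length ending at each element is: 3→1, -2→1, 29→2, 40→3, 30→3, 36→4, 42→5, 33→4, 39→5, 31→4, 36→5, 31→4, 20→2, 2→2.
So the longest increasing subsequence has length 5, e.g. 3, 29, 30, 36, 42.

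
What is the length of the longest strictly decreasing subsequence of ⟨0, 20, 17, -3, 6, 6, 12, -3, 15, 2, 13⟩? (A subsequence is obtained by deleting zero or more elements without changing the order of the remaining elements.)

4

One longest decreasing subsequence is 20, 17, 6, -3 (positions 2,3,5,8), of length 4; no longer one exists.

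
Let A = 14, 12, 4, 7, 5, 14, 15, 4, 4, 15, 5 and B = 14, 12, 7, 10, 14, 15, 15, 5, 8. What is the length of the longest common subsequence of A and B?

7

Backtracking the LCS table gives one alignment: 14 (A1,B1) → 12 (A2,B2) → 7 (A4,B3) → 14 (A6,B5) → 15 (A7,B6) → 15 (A10,B7) → 5 (A11,B8).
So the longest common subsequence has length 7.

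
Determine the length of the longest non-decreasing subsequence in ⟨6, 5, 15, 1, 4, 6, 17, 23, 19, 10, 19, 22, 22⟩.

Let dp[i] be the longest non-decreasing subsequence ending at position i. Then dp = [1, 1, 2, 1, 2, 3, 4, 5, 5, 4, 6, 7, 8].
The maximum is 8; one witness is 1, 4, 6, 17, 19, 19, 22, 22 at positions 4,5,6,7,9,11,12,13.

8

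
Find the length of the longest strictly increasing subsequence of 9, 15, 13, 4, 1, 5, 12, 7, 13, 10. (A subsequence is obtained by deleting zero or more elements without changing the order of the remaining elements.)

4

One longest increasing subsequence is 4, 5, 12, 13 (positions 4,6,7,9), of length 4; no longer one exists.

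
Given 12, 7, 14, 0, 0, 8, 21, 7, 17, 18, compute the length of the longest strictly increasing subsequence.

4

Let dp[i] be the longest increasing subsequence ending at position i. Then dp = [1, 1, 2, 1, 1, 2, 3, 2, 3, 4].
The maximum is 4; one witness is 12, 14, 17, 18 at positions 1,3,9,10.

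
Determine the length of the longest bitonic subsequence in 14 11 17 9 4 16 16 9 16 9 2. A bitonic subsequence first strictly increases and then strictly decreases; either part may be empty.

5

One longest bitonic subsequence is 14, 11, 9, 4, 2 (positions 1,2,4,5,11): it rises to 14 then falls. Length 5 is optimal.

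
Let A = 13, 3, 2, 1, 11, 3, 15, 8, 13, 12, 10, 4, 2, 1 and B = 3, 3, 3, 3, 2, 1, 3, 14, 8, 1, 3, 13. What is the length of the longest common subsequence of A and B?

6

Backtracking the LCS table gives one alignment: 3 (A2,B4) → 2 (A3,B5) → 1 (A4,B6) → 3 (A6,B7) → 8 (A8,B9) → 13 (A9,B12).
So the longest common subsequence has length 6.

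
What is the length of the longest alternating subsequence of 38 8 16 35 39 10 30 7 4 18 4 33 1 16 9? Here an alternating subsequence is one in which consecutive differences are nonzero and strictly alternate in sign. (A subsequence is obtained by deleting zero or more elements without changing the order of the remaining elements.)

Track the best alternating length ending on an up-step vs a down-step at each position: up/down = 1/1, 1/2, 3/2, 3/2, 3/1, 3/4, 5/4, 1/6, 1/6, 7/6, 1/8, 9/4, 1/10, 11/10, 11/12.
The maximum over both is 12; one such subsequence is 38, 8, 16, 10, 30, 7, 18, 4, 33, 1, 16, 9.

12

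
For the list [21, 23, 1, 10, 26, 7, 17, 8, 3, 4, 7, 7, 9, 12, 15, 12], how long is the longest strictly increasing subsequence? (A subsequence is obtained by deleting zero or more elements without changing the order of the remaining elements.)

Let dp[i] be the longest increasing subsequence ending at position i. Then dp = [1, 2, 1, 2, 3, 2, 3, 3, 2, 3, 4, 4, 5, 6, 7, 6].
The maximum is 7; one witness is 1, 3, 4, 7, 9, 12, 15 at positions 3,9,10,11,13,14,15.

7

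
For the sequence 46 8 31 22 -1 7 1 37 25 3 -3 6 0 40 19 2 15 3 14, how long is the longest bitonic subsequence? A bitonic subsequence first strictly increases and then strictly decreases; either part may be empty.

8

Let inc[i] be the LIS ending at i and dec[i] the longest strictly decreasing subsequence starting at i. inc = [1, 1, 2, 2, 1, 2, 2, 3, 3, 3, 1, 4, 2, 5, 5, 3, 5, 4, 5], dec = [6, 4, 5, 4, 2, 3, 2, 5, 4, 2, 1, 2, 1, 4, 3, 1, 2, 1, 1].
max_i inc[i]+dec[i]−1 = 8, with one witness -1, 1, 3, 6, 40, 19, 15, 14.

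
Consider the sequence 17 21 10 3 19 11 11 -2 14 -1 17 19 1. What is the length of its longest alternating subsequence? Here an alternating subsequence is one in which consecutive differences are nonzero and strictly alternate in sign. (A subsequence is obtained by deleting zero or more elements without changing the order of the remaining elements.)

9

A longest alternating subsequence is 17, 21, 10, 19, 11, 14, -1, 17, 1 (positions 1,2,3,5,6,9,10,11,13); its 8 consecutive differences strictly alternate in sign, and length 9 is optimal.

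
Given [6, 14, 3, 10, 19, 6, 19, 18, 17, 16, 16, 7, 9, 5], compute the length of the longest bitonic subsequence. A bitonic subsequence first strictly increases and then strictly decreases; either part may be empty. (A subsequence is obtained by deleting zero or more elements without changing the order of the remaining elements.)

8

Let inc[i] be the LIS ending at i and dec[i] the longest strictly decreasing subsequence starting at i. inc = [1, 2, 1, 2, 3, 2, 3, 3, 3, 3, 3, 3, 4, 2], dec = [2, 4, 1, 3, 6, 2, 6, 5, 4, 3, 3, 2, 2, 1].
max_i inc[i]+dec[i]−1 = 8, with one witness 6, 14, 19, 18, 17, 16, 9, 5.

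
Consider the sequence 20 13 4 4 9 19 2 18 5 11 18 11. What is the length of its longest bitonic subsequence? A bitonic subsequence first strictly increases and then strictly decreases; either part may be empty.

One longest bitonic subsequence is 4, 9, 19, 18, 11 (positions 3,5,6,11,12): it rises to 19 then falls. Length 5 is optimal.

5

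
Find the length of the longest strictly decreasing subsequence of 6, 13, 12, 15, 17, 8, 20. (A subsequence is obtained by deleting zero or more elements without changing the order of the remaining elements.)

3

One longest decreasing subsequence is 13, 12, 8 (positions 2,3,6), of length 3; no longer one exists.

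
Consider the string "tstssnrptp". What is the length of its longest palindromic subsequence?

One longest palindromic subsequence is tssst (positions 1,2,4,5,9); it reads the same forward and backward, and the interval DP gives dp[1][10] = 5.

5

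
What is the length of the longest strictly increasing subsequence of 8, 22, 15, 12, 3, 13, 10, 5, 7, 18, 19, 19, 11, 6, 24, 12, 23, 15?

6

One longest increasing subsequence is 8, 12, 13, 18, 19, 24 (positions 1,4,6,10,11,15), of length 6; no longer one exists.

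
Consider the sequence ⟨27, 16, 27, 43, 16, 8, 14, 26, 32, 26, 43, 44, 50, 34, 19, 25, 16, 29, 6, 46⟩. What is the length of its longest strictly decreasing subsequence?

6

Let dp[i] be the longest decreasing subsequence ending at position i. Then dp = [1, 2, 1, 1, 2, 3, 3, 2, 2, 3, 1, 1, 1, 2, 4, 4, 5, 3, 6, 2].
The maximum is 6; one witness is 43, 32, 26, 19, 16, 6 at positions 4,9,10,15,17,19.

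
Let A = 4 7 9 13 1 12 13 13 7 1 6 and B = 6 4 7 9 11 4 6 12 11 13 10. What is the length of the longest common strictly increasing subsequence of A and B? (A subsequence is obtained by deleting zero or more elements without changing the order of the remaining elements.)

For each value that appears in both, track the longest common increasing run ending there.
The best achievable length is 5; one witness is 4, 7, 9, 12, 13 (A-positions 1,2,3,6,7, B-positions 2,3,4,8,10).

5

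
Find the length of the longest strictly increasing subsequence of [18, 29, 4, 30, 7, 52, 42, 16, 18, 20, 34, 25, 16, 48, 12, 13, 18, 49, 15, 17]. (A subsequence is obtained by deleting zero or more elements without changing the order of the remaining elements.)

8

One longest increasing subsequence is 4, 7, 16, 18, 20, 34, 48, 49 (positions 3,5,8,9,10,11,14,18), of length 8; no longer one exists.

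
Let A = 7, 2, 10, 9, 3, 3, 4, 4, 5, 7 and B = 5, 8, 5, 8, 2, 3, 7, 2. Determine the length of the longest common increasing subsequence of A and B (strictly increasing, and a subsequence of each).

For each value that appears in both, track the longest common increasing run ending there.
The best achievable length is 3; one witness is 2, 3, 7 (A-positions 2,5,10, B-positions 5,6,7).

3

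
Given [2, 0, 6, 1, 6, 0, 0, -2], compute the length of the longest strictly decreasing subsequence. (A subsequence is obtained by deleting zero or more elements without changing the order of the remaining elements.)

Let dp[i] be the longest decreasing subsequence ending at position i. Then dp = [1, 2, 1, 2, 1, 3, 3, 4].
The maximum is 4; one witness is 2, 1, 0, -2 at positions 1,4,6,8.

4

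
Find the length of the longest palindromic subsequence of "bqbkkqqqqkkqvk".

Using dp[i][j] = 2 + dp[i+1][j−1] if the ends match, else max(dp[i+1][j], dp[i][j−1]):
dp[1][14] = 10. A witness is qkkqqqqkkq at positions 2,4,5,6,7,8,9,10,11,12.

10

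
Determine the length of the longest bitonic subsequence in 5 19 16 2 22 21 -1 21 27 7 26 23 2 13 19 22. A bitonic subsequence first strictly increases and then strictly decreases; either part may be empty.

One longest bitonic subsequence is 5, 19, 22, 27, 26, 23, 22 (positions 1,2,5,9,11,12,16): it rises to 27 then falls. Length 7 is optimal.

7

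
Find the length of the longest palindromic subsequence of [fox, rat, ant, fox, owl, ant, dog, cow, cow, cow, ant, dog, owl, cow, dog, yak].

One longest palindromic subsequence is owl dog cow cow cow dog owl (positions 5,7,8,9,10,12,13); it reads the same forward and backward, and the interval DP gives dp[1][16] = 7.

7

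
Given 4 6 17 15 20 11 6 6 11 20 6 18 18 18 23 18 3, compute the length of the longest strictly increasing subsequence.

Let dp[i] be the longest increasing subsequence ending at position i. Then dp = [1, 2, 3, 3, 4, 3, 2, 2, 3, 4, 2, 4, 4, 4, 5, 4, 1].
The maximum is 5; one witness is 4, 6, 17, 20, 23 at positions 1,2,3,5,15.

5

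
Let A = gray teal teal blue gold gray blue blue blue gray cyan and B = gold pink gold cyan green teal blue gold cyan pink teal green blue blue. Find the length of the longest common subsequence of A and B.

A longest common subsequence is teal, blue, gold, blue, blue (length 5); the LCS DP confirms no longer common subsequence exists.

5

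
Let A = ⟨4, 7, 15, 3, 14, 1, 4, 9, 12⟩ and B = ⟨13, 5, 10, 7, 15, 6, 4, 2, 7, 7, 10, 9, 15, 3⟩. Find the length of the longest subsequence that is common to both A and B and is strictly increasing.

A longest common strictly increasing subsequence is 4, 7, 9 (length 3); it appears in order in both A and B, and no longer such subsequence exists.

3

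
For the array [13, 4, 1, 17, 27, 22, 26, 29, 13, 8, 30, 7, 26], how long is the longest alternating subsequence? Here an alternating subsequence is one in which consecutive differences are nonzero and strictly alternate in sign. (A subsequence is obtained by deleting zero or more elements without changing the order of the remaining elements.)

A longest alternating subsequence is 13, 4, 27, 22, 26, 13, 30, 7, 26 (positions 1,2,5,6,7,9,11,12,13); its 8 consecutive differences strictly alternate in sign, and length 9 is optimal.

9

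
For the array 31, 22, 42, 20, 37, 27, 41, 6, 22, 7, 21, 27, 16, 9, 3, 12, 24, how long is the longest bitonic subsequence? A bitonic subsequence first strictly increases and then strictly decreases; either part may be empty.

One longest bitonic subsequence is 31, 42, 37, 27, 22, 21, 16, 9, 3 (positions 1,3,5,6,9,11,13,14,15): it rises to 42 then falls. Length 9 is optimal.

9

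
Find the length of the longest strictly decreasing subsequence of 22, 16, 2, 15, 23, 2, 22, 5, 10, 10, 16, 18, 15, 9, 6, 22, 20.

Scanning left to right, the best length ending at each element is: 22→1, 16→2, 2→3, 15→3, 23→1, 2→4, 22→2, 5→4, 10→4, 10→4, 16→3, 18→3, 15→4, 9→5, 6→6, 22→2, 20→3.
So the longest decreasing subsequence has length 6, e.g. 22, 16, 15, 10, 9, 6.

6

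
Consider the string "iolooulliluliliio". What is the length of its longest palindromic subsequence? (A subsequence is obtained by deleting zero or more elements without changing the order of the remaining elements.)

One longest palindromic subsequence is olilulilo (positions 2,8,9,10,11,12,13,14,17); it reads the same forward and backward, and the interval DP gives dp[1][17] = 9.

9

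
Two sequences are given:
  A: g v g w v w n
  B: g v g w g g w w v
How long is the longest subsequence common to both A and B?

5

A longest common subsequence is gvgwv (length 5); the LCS DP confirms no longer common subsequence exists.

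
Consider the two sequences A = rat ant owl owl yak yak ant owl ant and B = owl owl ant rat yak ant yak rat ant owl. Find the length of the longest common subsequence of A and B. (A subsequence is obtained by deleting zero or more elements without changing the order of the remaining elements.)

Backtracking the LCS table gives one alignment: owl (A3,B1) → owl (A4,B2) → yak (A5,B5) → yak (A6,B7) → ant (A7,B9) → owl (A8,B10).
So the longest common subsequence has length 6.

6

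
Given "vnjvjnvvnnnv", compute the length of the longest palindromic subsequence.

One longest palindromic subsequence is vnnvvnnv (positions 1,2,6,7,8,10,11,12); it reads the same forward and backward, and the interval DP gives dp[1][12] = 8.

8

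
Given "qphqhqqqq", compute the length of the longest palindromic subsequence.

Using dp[i][j] = 2 + dp[i+1][j−1] if the ends match, else max(dp[i+1][j], dp[i][j−1]):
dp[1][9] = 6. A witness is qqqqqq at positions 1,4,6,7,8,9.

6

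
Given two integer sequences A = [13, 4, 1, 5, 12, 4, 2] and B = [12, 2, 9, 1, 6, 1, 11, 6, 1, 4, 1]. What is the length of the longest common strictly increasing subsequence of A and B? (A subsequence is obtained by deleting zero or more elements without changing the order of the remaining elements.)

2

A longest common strictly increasing subsequence is 1, 4 (length 2); it appears in order in both A and B, and no longer such subsequence exists.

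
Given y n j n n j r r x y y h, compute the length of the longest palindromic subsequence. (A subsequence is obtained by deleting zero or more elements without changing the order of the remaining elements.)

6

Using dp[i][j] = 2 + dp[i+1][j−1] if the ends match, else max(dp[i+1][j], dp[i][j−1]):
dp[1][12] = 6. A witness is yjnnjy at positions 1,3,4,5,6,11.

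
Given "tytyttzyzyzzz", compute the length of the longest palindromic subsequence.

6

One longest palindromic subsequence is yyttyy (positions 2,4,5,6,8,10); it reads the same forward and backward, and the interval DP gives dp[1][13] = 6.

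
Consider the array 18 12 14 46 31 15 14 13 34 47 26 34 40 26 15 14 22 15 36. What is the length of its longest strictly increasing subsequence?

6

One longest increasing subsequence is 12, 14, 15, 26, 34, 40 (positions 2,3,6,11,12,13), of length 6; no longer one exists.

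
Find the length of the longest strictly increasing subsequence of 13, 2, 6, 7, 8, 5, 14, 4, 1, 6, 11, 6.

Scanning left to right, the best length ending at each element is: 13→1, 2→1, 6→2, 7→3, 8→4, 5→2, 14→5, 4→2, 1→1, 6→3, 11→5, 6→3.
So the longest increasing subsequence has length 5, e.g. 2, 6, 7, 8, 14.

5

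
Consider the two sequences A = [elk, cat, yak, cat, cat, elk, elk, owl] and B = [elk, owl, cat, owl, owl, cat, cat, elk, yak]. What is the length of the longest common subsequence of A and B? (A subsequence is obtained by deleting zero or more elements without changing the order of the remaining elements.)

5

Backtracking the LCS table gives one alignment: elk (A1,B1) → cat (A2,B3) → cat (A4,B6) → cat (A5,B7) → elk (A6,B8).
So the longest common subsequence has length 5.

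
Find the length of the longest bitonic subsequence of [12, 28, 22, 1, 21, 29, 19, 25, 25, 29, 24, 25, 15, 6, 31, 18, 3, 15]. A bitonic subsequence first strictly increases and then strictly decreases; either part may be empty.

8

Let inc[i] be the LIS ending at i and dec[i] the longest strictly decreasing subsequence starting at i. inc = [1, 2, 2, 1, 2, 3, 2, 3, 3, 4, 3, 4, 2, 2, 5, 3, 2, 3], dec = [3, 7, 6, 1, 5, 6, 4, 5, 5, 5, 4, 4, 3, 2, 3, 2, 1, 1].
max_i inc[i]+dec[i]−1 = 8, with one witness 12, 28, 22, 21, 19, 15, 6, 3.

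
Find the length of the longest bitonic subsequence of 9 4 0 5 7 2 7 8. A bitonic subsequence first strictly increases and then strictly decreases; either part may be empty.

Let inc[i] be the LIS ending at i and dec[i] the longest strictly decreasing subsequence starting at i. inc = [1, 1, 1, 2, 3, 2, 3, 4], dec = [3, 2, 1, 2, 2, 1, 1, 1].
max_i inc[i]+dec[i]−1 = 4, with one witness 4, 5, 7, 2.

4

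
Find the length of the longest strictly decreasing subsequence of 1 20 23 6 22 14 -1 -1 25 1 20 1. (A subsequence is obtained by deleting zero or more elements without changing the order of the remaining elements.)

4

Scanning left to right, the best length ending at each element is: 1→1, 20→1, 23→1, 6→2, 22→2, 14→3, -1→4, -1→4, 25→1, 1→4, 20→3, 1→4.
So the longest decreasing subsequence has length 4, e.g. 23, 22, 14, -1.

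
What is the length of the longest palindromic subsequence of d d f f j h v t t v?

Using dp[i][j] = 2 + dp[i+1][j−1] if the ends match, else max(dp[i+1][j], dp[i][j−1]):
dp[1][10] = 4. A witness is vttv at positions 7,8,9,10.

4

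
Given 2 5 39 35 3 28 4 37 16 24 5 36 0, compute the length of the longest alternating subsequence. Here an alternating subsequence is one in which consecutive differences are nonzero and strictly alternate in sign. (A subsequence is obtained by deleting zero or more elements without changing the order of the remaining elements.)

Track the best alternating length ending on an up-step vs a down-step at each position: up/down = 1/1, 2/1, 2/1, 2/3, 2/3, 4/3, 4/5, 6/3, 6/7, 8/7, 6/9, 10/7, 1/11.
The maximum over both is 11; one such subsequence is 2, 5, 3, 28, 4, 37, 16, 24, 5, 36, 0.

11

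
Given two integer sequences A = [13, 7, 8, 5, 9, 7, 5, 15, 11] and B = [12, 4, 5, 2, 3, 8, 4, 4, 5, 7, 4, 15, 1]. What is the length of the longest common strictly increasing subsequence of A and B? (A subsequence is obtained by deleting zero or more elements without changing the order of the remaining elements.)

3

A longest common strictly increasing subsequence is 5, 7, 15 (length 3); it appears in order in both A and B, and no longer such subsequence exists.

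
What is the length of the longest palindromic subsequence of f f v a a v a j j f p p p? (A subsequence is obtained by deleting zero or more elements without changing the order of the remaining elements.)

Using dp[i][j] = 2 + dp[i+1][j−1] if the ends match, else max(dp[i+1][j], dp[i][j−1]):
dp[1][13] = 6. A witness is fvaavf at positions 2,3,4,5,6,10.

6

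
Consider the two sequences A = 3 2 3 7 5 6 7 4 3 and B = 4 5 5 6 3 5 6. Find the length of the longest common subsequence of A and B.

3

A longest common subsequence is 3, 5, 6 (length 3); the LCS DP confirms no longer common subsequence exists.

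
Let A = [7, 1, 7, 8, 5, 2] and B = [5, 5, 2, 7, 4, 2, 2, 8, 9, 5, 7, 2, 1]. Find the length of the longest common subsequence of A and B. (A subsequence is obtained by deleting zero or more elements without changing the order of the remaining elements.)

A longest common subsequence is 7, 8, 5, 2 (length 4); the LCS DP confirms no longer common subsequence exists.

4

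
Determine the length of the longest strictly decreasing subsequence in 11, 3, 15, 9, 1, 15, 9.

3

Let dp[i] be the longest decreasing subsequence ending at position i. Then dp = [1, 2, 1, 2, 3, 1, 2].
The maximum is 3; one witness is 11, 3, 1 at positions 1,2,5.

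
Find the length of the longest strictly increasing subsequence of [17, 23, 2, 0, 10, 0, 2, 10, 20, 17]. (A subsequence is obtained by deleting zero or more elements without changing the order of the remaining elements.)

Let dp[i] be the longest increasing subsequence ending at position i. Then dp = [1, 2, 1, 1, 2, 1, 2, 3, 4, 4].
The maximum is 4; one witness is 0, 2, 10, 20 at positions 4,7,8,9.

4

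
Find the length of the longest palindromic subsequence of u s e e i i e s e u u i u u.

One longest palindromic subsequence is ueeiieeu (positions 1,3,4,5,6,7,9,14); it reads the same forward and backward, and the interval DP gives dp[1][14] = 8.

8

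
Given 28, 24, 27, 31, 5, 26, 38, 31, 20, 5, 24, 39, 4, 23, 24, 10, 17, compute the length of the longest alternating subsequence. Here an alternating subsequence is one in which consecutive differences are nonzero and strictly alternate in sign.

11

Track the best alternating length ending on an up-step vs a down-step at each position: up/down = 1/1, 1/2, 3/2, 3/1, 1/4, 5/4, 5/1, 5/6, 5/6, 1/6, 7/6, 7/1, 1/8, 9/8, 9/8, 9/10, 11/10.
The maximum over both is 11; one such subsequence is 28, 24, 27, 5, 26, 20, 24, 4, 23, 10, 17.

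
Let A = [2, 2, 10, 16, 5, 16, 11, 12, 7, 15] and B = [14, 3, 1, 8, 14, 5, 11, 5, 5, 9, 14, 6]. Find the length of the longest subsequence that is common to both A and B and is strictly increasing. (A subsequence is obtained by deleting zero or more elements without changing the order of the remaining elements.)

2

A longest common strictly increasing subsequence is 5, 11 (length 2); it appears in order in both A and B, and no longer such subsequence exists.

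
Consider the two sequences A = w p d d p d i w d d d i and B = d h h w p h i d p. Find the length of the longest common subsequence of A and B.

Backtracking the LCS table gives one alignment: w (A1,B4) → p (A2,B5) → d (A4,B8) → p (A5,B9).
So the longest common subsequence has length 4.

4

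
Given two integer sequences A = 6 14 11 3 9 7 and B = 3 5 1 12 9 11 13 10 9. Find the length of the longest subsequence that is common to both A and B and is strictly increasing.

2

For each value that appears in both, track the longest common increasing run ending there.
The best achievable length is 2; one witness is 3, 9 (A-positions 4,5, B-positions 1,5).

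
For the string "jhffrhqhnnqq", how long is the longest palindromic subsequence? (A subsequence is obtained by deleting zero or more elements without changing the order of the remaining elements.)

4

One longest palindromic subsequence is qnnq (positions 7,9,10,12); it reads the same forward and backward, and the interval DP gives dp[1][12] = 4.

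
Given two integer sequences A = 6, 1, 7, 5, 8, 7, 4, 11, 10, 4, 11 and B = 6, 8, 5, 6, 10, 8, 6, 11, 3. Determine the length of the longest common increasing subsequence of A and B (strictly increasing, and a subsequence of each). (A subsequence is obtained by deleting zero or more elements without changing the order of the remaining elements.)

A longest common strictly increasing subsequence is 6, 8, 10, 11 (length 4); it appears in order in both A and B, and no longer such subsequence exists.

4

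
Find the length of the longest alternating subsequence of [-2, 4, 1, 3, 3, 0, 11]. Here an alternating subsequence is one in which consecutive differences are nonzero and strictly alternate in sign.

Track the best alternating length ending on an up-step vs a down-step at each position: up/down = 1/1, 2/1, 2/3, 4/3, 4/3, 2/5, 6/1.
The maximum over both is 6; one such subsequence is -2, 4, 1, 3, 0, 11.

6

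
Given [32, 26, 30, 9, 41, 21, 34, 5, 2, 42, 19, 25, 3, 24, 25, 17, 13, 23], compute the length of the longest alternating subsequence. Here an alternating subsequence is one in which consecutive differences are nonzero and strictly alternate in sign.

A longest alternating subsequence is 32, 26, 30, 9, 41, 21, 34, 5, 42, 19, 25, 3, 24, 17, 23 (positions 1,2,3,4,5,6,7,8,10,11,12,13,14,16,18); its 14 consecutive differences strictly alternate in sign, and length 15 is optimal.

15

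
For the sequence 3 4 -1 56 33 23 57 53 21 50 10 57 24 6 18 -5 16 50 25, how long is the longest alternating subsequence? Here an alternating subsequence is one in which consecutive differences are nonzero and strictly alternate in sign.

A longest alternating subsequence is 3, 4, -1, 56, 33, 57, 21, 50, 10, 57, 6, 18, -5, 50, 25 (positions 1,2,3,4,5,7,9,10,11,12,14,15,16,18,19); its 14 consecutive differences strictly alternate in sign, and length 15 is optimal.

15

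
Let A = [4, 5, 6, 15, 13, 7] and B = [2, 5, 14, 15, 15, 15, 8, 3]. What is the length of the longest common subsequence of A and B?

Backtracking the LCS table gives one alignment: 5 (A2,B2) → 15 (A4,B6).
So the longest common subsequence has length 2.

2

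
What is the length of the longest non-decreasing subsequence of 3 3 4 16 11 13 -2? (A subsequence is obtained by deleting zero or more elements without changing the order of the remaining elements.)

Let dp[i] be the longest non-decreasing subsequence ending at position i. Then dp = [1, 2, 3, 4, 4, 5, 1].
The maximum is 5; one witness is 3, 3, 4, 11, 13 at positions 1,2,3,5,6.

5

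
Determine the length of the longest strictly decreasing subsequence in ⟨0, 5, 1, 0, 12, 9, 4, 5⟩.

3

One longest decreasing subsequence is 5, 1, 0 (positions 2,3,4), of length 3; no longer one exists.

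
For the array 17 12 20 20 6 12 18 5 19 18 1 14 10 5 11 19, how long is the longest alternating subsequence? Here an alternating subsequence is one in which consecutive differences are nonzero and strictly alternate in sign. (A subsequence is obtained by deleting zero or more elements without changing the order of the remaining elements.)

11

Track the best alternating length ending on an up-step vs a down-step at each position: up/down = 1/1, 1/2, 3/1, 3/1, 1/4, 5/4, 5/4, 1/6, 7/4, 7/8, 1/8, 9/8, 9/10, 9/10, 11/10, 11/4.
The maximum over both is 11; one such subsequence is 17, 12, 20, 6, 12, 5, 19, 1, 14, 10, 11.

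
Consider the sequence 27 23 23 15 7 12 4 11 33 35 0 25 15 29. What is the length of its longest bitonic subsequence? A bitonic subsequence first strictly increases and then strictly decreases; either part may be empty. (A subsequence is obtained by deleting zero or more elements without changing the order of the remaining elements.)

One longest bitonic subsequence is 27, 23, 15, 12, 11, 0 (positions 1,3,4,6,8,11): it rises to 27 then falls. Length 6 is optimal.

6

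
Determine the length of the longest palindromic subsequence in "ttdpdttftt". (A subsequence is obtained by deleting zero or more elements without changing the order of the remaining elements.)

7

Using dp[i][j] = 2 + dp[i+1][j−1] if the ends match, else max(dp[i+1][j], dp[i][j−1]):
dp[1][10] = 7. A witness is ttdpdtt at positions 1,2,3,4,5,9,10.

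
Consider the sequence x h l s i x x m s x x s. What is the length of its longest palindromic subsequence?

Using dp[i][j] = 2 + dp[i+1][j−1] if the ends match, else max(dp[i+1][j], dp[i][j−1]):
dp[1][12] = 7. A witness is sxxsxxs at positions 4,6,7,9,10,11,12.

7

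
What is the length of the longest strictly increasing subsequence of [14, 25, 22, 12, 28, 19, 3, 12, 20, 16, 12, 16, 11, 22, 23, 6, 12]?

5

Let dp[i] be the longest increasing subsequence ending at position i. Then dp = [1, 2, 2, 1, 3, 2, 1, 2, 3, 3, 2, 3, 2, 4, 5, 2, 3].
The maximum is 5; one witness is 14, 19, 20, 22, 23 at positions 1,6,9,14,15.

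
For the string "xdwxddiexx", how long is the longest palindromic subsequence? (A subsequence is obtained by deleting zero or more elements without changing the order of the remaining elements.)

One longest palindromic subsequence is xxddxx (positions 1,4,5,6,9,10); it reads the same forward and backward, and the interval DP gives dp[1][10] = 6.

6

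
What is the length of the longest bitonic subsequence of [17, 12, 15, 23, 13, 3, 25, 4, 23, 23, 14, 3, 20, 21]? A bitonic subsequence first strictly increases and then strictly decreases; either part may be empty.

Let inc[i] be the LIS ending at i and dec[i] the longest strictly decreasing subsequence starting at i. inc = [1, 1, 2, 3, 2, 1, 4, 2, 3, 3, 3, 1, 4, 5], dec = [5, 3, 4, 4, 3, 1, 4, 2, 3, 3, 2, 1, 1, 1].
max_i inc[i]+dec[i]−1 = 7, with one witness 12, 15, 23, 25, 23, 14, 3.

7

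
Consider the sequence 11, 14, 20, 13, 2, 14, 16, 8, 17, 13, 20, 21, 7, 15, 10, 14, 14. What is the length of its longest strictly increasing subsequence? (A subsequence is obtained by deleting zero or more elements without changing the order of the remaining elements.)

7

Scanning left to right, the best length ending at each element is: 11→1, 14→2, 20→3, 13→2, 2→1, 14→3, 16→4, 8→2, 17→5, 13→3, 20→6, 21→7, 7→2, 15→4, 10→3, 14→4, 14→4.
So the longest increasing subsequence has length 7, e.g. 11, 13, 14, 16, 17, 20, 21.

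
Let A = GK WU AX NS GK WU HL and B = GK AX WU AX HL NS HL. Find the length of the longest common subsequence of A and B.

5

A longest common subsequence is GK, WU, AX, NS, HL (length 5); the LCS DP confirms no longer common subsequence exists.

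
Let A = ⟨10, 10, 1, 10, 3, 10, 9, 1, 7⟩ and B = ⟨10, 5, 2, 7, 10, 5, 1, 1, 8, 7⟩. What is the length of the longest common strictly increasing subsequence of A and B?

A longest common strictly increasing subsequence is 1, 7 (length 2); it appears in order in both A and B, and no longer such subsequence exists.

2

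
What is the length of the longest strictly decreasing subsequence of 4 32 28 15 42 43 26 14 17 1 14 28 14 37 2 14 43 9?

One longest decreasing subsequence is 32, 28, 26, 17, 14, 2 (positions 2,3,7,9,11,15), of length 6; no longer one exists.

6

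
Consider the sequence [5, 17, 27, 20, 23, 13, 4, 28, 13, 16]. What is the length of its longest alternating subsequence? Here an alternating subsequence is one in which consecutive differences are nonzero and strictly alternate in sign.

Track the best alternating length ending on an up-step vs a down-step at each position: up/down = 1/1, 2/1, 2/1, 2/3, 4/3, 2/5, 1/5, 6/1, 6/7, 8/7.
The maximum over both is 8; one such subsequence is 5, 27, 20, 23, 13, 28, 13, 16.

8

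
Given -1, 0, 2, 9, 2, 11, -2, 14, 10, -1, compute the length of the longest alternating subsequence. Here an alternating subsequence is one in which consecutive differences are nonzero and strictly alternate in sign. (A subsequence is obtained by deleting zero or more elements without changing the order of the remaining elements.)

7

A longest alternating subsequence is -1, 9, 2, 11, -2, 14, 10 (positions 1,4,5,6,7,8,9); its 6 consecutive differences strictly alternate in sign, and length 7 is optimal.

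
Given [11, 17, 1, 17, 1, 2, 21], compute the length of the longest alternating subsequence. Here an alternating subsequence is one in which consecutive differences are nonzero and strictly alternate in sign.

A longest alternating subsequence is 11, 17, 1, 17, 1, 2 (positions 1,2,3,4,5,6); its 5 consecutive differences strictly alternate in sign, and length 6 is optimal.

6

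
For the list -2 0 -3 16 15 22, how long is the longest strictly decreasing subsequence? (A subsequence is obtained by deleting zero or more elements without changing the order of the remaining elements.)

Let dp[i] be the longest decreasing subsequence ending at position i. Then dp = [1, 1, 2, 1, 2, 1].
The maximum is 2; one witness is -2, -3 at positions 1,3.

2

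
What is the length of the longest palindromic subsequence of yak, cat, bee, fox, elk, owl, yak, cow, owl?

3

Using dp[i][j] = 2 + dp[i+1][j−1] if the ends match, else max(dp[i+1][j], dp[i][j−1]):
dp[1][9] = 3. A witness is owl cow owl at positions 6,8,9.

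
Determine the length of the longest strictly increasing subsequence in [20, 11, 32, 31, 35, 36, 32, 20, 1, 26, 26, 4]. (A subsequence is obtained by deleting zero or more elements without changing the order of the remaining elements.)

4

Scanning left to right, the best length ending at each element is: 20→1, 11→1, 32→2, 31→2, 35→3, 36→4, 32→3, 20→2, 1→1, 26→3, 26→3, 4→2.
So the longest increasing subsequence has length 4, e.g. 20, 32, 35, 36.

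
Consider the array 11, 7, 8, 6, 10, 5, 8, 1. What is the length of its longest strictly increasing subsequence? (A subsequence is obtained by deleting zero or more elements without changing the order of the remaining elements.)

Scanning left to right, the best length ending at each element is: 11→1, 7→1, 8→2, 6→1, 10→3, 5→1, 8→2, 1→1.
So the longest increasing subsequence has length 3, e.g. 7, 8, 10.

3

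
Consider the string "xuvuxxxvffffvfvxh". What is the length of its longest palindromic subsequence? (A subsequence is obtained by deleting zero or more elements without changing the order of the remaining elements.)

10

Using dp[i][j] = 2 + dp[i+1][j−1] if the ends match, else max(dp[i+1][j], dp[i][j−1]):
dp[1][17] = 10. A witness is xvvffffvvx at positions 1,3,8,9,10,11,12,13,15,16.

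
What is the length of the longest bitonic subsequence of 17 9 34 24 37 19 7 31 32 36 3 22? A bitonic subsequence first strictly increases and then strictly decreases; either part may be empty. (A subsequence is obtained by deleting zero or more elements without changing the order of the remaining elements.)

One longest bitonic subsequence is 17, 34, 24, 19, 7, 3 (positions 1,3,4,6,7,11): it rises to 34 then falls. Length 6 is optimal.

6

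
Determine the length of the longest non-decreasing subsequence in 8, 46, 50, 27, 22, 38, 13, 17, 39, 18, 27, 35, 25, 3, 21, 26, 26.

7

Let dp[i] be the longest non-decreasing subsequence ending at position i. Then dp = [1, 2, 3, 2, 2, 3, 2, 3, 4, 4, 5, 6, 5, 1, 5, 6, 7].
The maximum is 7; one witness is 8, 13, 17, 18, 25, 26, 26 at positions 1,7,8,10,13,16,17.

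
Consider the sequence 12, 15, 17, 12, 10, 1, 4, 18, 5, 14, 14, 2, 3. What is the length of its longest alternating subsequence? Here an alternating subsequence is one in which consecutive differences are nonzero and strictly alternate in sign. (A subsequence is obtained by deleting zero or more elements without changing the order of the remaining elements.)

8

A longest alternating subsequence is 12, 15, 12, 18, 5, 14, 2, 3 (positions 1,2,4,8,9,10,12,13); its 7 consecutive differences strictly alternate in sign, and length 8 is optimal.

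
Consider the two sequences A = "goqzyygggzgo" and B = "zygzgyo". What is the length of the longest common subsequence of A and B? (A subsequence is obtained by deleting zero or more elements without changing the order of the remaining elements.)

Backtracking the LCS table gives one alignment: z (A4,B1) → y (A6,B2) → g (A9,B3) → z (A10,B4) → g (A11,B5) → o (A12,B7).
So the longest common subsequence has length 6.

6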